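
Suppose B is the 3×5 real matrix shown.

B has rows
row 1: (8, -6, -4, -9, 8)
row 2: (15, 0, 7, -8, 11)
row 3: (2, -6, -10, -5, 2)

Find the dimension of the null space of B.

Row reduce to echelon form.
R2 ← R2 − (15/8)·R1: [0, 45/4, 29/2, 71/8, -4]
R3 ← R3 − (1/4)·R1: [0, -9/2, -9, -11/4, 0]
R3 ← R3 + (2/5)·R2: [0, 0, -16/5, 4/5, -8/5]
3 nonzero rows, so rank(B) = 3.
B has 5 columns; by rank–nullity, nullity = 5 − 3 = 2.

2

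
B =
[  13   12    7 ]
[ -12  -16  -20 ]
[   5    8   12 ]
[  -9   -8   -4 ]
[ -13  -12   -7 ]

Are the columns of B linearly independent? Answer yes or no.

no

Row reduce B to echelon form.
R2 ← R2 + (12/13)·R1: [0, -64/13, -176/13]
R3 ← R3 − (5/13)·R1: [0, 44/13, 121/13]
R4 ← R4 + (9/13)·R1: [0, 4/13, 11/13]
R5 ← R5 + R1: [0, 0, 0]
R3 ← R3 + (11/16)·R2: [0, 0, 0]
R4 ← R4 + (1/16)·R2: [0, 0, 0]
2 pivots among 3 columns.
Only 2 < 3 pivot columns, so the columns are linearly dependent.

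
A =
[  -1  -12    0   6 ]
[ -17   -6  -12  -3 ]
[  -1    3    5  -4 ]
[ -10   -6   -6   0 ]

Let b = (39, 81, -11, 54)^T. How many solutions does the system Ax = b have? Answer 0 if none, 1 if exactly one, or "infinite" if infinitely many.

1

Row reduce the augmented matrix [A | b].
R2 ← R2 − (17)·R1: [0, 198, -12, -105, -582]
R3 ← R3 − R1: [0, 15, 5, -10, -50]
R4 ← R4 − (10)·R1: [0, 114, -6, -60, -336]
R3 ← R3 − (5/66)·R2: [0, 0, 65/11, -45/22, -65/11]
R4 ← R4 − (19/33)·R2: [0, 0, 10/11, 5/11, -10/11]
R4 ← R4 − (2/13)·R3: [0, 0, 0, 10/13, 0]
The echelon form has 4 nonzero rows, and every pivot lies in the first 4 columns, so rank(A) = rank([A|b]) = 4.
The system is consistent.
rank = 4 = number of unknowns, so the solution is unique.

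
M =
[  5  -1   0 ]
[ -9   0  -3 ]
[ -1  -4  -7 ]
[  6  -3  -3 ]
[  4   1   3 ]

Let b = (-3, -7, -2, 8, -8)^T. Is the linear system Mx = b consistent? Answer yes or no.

Row reduce the augmented matrix [M | b].
R2 ← R2 + (9/5)·R1: [0, -9/5, -3, -62/5]
R3 ← R3 + (1/5)·R1: [0, -21/5, -7, -13/5]
R4 ← R4 − (6/5)·R1: [0, -9/5, -3, 58/5]
R5 ← R5 − (4/5)·R1: [0, 9/5, 3, -28/5]
R3 ← R3 − (7/3)·R2: [0, 0, 0, 79/3]
R4 ← R4 − R2: [0, 0, 0, 24]
R5 ← R5 + R2: [0, 0, 0, -18]
R4 ← R4 − (72/79)·R3: [0, 0, 0, 0]
R5 ← R5 + (54/79)·R3: [0, 0, 0, 0]
The echelon form has 3 nonzero rows; the last pivot sits in the augmented column, so rank(M) = 2 but rank([M|b]) = 3.
Since the ranks differ, the system is inconsistent.

no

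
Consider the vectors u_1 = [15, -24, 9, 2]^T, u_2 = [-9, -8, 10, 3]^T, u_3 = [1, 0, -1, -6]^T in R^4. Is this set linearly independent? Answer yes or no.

Form the matrix with these vectors as rows and row reduce.
R2 ← R2 + (3/5)·R1: [0, -112/5, 77/5, 21/5]
R3 ← R3 − (1/15)·R1: [0, 8/5, -8/5, -92/15]
R3 ← R3 + (1/14)·R2: [0, 0, -1/2, -35/6]
3 nonzero rows, so the 3 vectors span a space of dimension 3.
Since 3 = 3, the vectors are linearly independent.

yes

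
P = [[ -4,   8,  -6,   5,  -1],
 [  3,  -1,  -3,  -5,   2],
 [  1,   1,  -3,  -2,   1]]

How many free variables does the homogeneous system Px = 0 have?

3

Row reduce to echelon form.
R2 ← R2 + (3/4)·R1: [0, 5, -15/2, -5/4, 5/4]
R3 ← R3 + (1/4)·R1: [0, 3, -9/2, -3/4, 3/4]
R3 ← R3 − (3/5)·R2: [0, 0, 0, 0, 0]
2 nonzero rows, so rank(P) = 2.
P has 5 columns; by rank–nullity, nullity = 5 − 2 = 3.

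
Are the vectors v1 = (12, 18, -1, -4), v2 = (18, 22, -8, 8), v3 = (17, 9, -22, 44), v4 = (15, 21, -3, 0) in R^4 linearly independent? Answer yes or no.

no

Form the matrix with these vectors as rows and row reduce.
R2 ← R2 − (3/2)·R1: [0, -5, -13/2, 14]
R3 ← R3 − (17/12)·R1: [0, -33/2, -247/12, 149/3]
R4 ← R4 − (5/4)·R1: [0, -3/2, -7/4, 5]
R3 ← R3 − (33/10)·R2: [0, 0, 13/15, 52/15]
R4 ← R4 − (3/10)·R2: [0, 0, 1/5, 4/5]
R4 ← R4 − (3/13)·R3: [0, 0, 0, 0]
3 nonzero rows, so the 4 vectors span a space of dimension 3.
Since 3 < 4, the vectors are linearly dependent.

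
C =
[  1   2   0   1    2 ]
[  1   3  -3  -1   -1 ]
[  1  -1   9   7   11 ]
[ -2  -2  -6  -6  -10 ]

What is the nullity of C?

Row reduce to echelon form.
R2 ← R2 − R1: [0, 1, -3, -2, -3]
R3 ← R3 − R1: [0, -3, 9, 6, 9]
R4 ← R4 + (2)·R1: [0, 2, -6, -4, -6]
R3 ← R3 + (3)·R2: [0, 0, 0, 0, 0]
R4 ← R4 − (2)·R2: [0, 0, 0, 0, 0]
2 nonzero rows, so rank(C) = 2.
C has 5 columns; by rank–nullity, nullity = 5 − 2 = 3.

3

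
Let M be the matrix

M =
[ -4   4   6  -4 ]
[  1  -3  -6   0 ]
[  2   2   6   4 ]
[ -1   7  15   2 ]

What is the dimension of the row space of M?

2

Row reduce to echelon form.
R2 ← R2 + (1/4)·R1: [0, -2, -9/2, -1]
R3 ← R3 + (1/2)·R1: [0, 4, 9, 2]
R4 ← R4 − (1/4)·R1: [0, 6, 27/2, 3]
R3 ← R3 + (2)·R2: [0, 0, 0, 0]
R4 ← R4 + (3)·R2: [0, 0, 0, 0]
Echelon form has 2 nonzero rows, so rank(M) = 2.
The row space has dimension equal to the rank: 2.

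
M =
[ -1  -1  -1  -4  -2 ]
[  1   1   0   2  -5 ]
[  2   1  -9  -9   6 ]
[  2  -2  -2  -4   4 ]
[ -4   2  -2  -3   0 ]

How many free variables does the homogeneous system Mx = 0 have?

Row reduce to echelon form.
R2 ← R2 + R1: [0, 0, -1, -2, -7]
R3 ← R3 + (2)·R1: [0, -1, -11, -17, 2]
R4 ← R4 + (2)·R1: [0, -4, -4, -12, 0]
R5 ← R5 − (4)·R1: [0, 6, 2, 13, 8]
Swap R2 ↔ R3
R4 ← R4 − (4)·R2: [0, 0, 40, 56, -8]
R5 ← R5 + (6)·R2: [0, 0, -64, -89, 20]
R4 ← R4 + (40)·R3: [0, 0, 0, -24, -288]
R5 ← R5 − (64)·R3: [0, 0, 0, 39, 468]
R5 ← R5 + (13/8)·R4: [0, 0, 0, 0, 0]
4 nonzero rows, so rank(M) = 4.
M has 5 columns; by rank–nullity, nullity = 5 − 4 = 1.

1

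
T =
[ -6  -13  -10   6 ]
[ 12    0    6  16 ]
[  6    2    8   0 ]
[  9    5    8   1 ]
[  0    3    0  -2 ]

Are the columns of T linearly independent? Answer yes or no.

yes

Row reduce T to echelon form.
R2 ← R2 + (2)·R1: [0, -26, -14, 28]
R3 ← R3 + R1: [0, -11, -2, 6]
R4 ← R4 + (3/2)·R1: [0, -29/2, -7, 10]
R3 ← R3 − (11/26)·R2: [0, 0, 51/13, -76/13]
R4 ← R4 − (29/52)·R2: [0, 0, 21/26, -73/13]
R5 ← R5 + (3/26)·R2: [0, 0, -21/13, 16/13]
R4 ← R4 − (7/34)·R3: [0, 0, 0, -75/17]
R5 ← R5 + (7/17)·R3: [0, 0, 0, -20/17]
R5 ← R5 − (4/15)·R4: [0, 0, 0, 0]
4 pivots among 4 columns.
Every column is a pivot column, so the columns are linearly independent.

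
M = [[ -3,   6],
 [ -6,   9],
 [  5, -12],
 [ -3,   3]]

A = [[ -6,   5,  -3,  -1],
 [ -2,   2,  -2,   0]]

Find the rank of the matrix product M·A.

2

First compute MA:
[[  6,  -3,  -3,   3],
 [ 18, -12,   0,   6],
 [ -6,   1,   9,  -5],
 [ 12,  -9,   3,   3]]
Now row reduce the product.
R2 ← R2 − (3)·R1: [0, -3, 9, -3]
R3 ← R3 + R1: [0, -2, 6, -2]
R4 ← R4 − (2)·R1: [0, -3, 9, -3]
R3 ← R3 − (2/3)·R2: [0, 0, 0, 0]
R4 ← R4 − R2: [0, 0, 0, 0]
2 nonzero rows, so rank(MA) = 2.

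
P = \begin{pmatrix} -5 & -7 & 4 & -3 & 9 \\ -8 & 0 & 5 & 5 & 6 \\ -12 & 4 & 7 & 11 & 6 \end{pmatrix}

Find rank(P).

2

Row reduce to echelon form.
R2 ← R2 − (8/5)·R1: [0, 56/5, -7/5, 49/5, -42/5]
R3 ← R3 − (12/5)·R1: [0, 104/5, -13/5, 91/5, -78/5]
R3 ← R3 − (13/7)·R2: [0, 0, 0, 0, 0]
Echelon form has 2 nonzero rows, so rank(P) = 2.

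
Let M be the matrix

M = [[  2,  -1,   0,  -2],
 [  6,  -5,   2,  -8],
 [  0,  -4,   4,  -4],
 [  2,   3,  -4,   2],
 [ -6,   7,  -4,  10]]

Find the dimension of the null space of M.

Row reduce to echelon form.
R2 ← R2 − (3)·R1: [0, -2, 2, -2]
R4 ← R4 − R1: [0, 4, -4, 4]
R5 ← R5 + (3)·R1: [0, 4, -4, 4]
R3 ← R3 − (2)·R2: [0, 0, 0, 0]
R4 ← R4 + (2)·R2: [0, 0, 0, 0]
R5 ← R5 + (2)·R2: [0, 0, 0, 0]
2 nonzero rows, so rank(M) = 2.
M has 4 columns; by rank–nullity, nullity = 4 − 2 = 2.

2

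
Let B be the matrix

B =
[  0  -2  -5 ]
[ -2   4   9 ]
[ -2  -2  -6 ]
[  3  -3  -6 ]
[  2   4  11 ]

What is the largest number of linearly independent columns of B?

Row reduce to echelon form.
Swap R1 ↔ R2
R3 ← R3 − R1: [0, -6, -15]
R4 ← R4 + (3/2)·R1: [0, 3, 15/2]
R5 ← R5 + R1: [0, 8, 20]
R3 ← R3 − (3)·R2: [0, 0, 0]
R4 ← R4 + (3/2)·R2: [0, 0, 0]
R5 ← R5 + (4)·R2: [0, 0, 0]
Echelon form has 2 nonzero rows, so rank(B) = 2.
The rank gives the maximum number of linearly independent columns: 2.

2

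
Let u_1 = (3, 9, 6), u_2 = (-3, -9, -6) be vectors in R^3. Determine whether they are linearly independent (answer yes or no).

Form the matrix with these vectors as rows and row reduce.
R2 ← R2 + R1: [0, 0, 0]
1 nonzero row, so the 2 vectors span a space of dimension 1.
Since 1 < 2, the vectors are linearly dependent.

no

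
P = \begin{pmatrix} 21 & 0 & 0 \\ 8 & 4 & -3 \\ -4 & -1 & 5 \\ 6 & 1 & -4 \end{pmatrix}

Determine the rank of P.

3

Row reduce to echelon form.
R2 ← R2 − (8/21)·R1: [0, 4, -3]
R3 ← R3 + (4/21)·R1: [0, -1, 5]
R4 ← R4 − (2/7)·R1: [0, 1, -4]
R3 ← R3 + (1/4)·R2: [0, 0, 17/4]
R4 ← R4 − (1/4)·R2: [0, 0, -13/4]
R4 ← R4 + (13/17)·R3: [0, 0, 0]
Echelon form has 3 nonzero rows, so rank(P) = 3.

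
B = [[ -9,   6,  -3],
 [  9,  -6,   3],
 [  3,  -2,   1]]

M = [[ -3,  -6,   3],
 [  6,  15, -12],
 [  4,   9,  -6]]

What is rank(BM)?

1

First compute BM:
[[ 51, 117, -81],
 [-51, -117,  81],
 [-17, -39,  27]]
Now row reduce the product.
R2 ← R2 + R1: [0, 0, 0]
R3 ← R3 + (1/3)·R1: [0, 0, 0]
1 nonzero row, so rank(BM) = 1.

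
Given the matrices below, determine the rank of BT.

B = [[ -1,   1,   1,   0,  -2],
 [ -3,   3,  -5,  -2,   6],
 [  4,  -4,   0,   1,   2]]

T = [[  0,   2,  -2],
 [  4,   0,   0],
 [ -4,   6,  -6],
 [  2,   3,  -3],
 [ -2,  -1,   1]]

First compute BT:
[[  4,   6,  -6],
 [ 16, -48,  48],
 [-18,   9,  -9]]
Now row reduce the product.
R2 ← R2 − (4)·R1: [0, -72, 72]
R3 ← R3 + (9/2)·R1: [0, 36, -36]
R3 ← R3 + (1/2)·R2: [0, 0, 0]
2 nonzero rows, so rank(BT) = 2.

2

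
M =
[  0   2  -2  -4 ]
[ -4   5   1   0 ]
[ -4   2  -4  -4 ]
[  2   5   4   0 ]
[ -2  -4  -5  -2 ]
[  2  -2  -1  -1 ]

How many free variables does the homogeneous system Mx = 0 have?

Row reduce to echelon form.
Swap R1 ↔ R2
R3 ← R3 − R1: [0, -3, -5, -4]
R4 ← R4 + (1/2)·R1: [0, 15/2, 9/2, 0]
R5 ← R5 − (1/2)·R1: [0, -13/2, -11/2, -2]
R6 ← R6 + (1/2)·R1: [0, 1/2, -1/2, -1]
R3 ← R3 + (3/2)·R2: [0, 0, -8, -10]
R4 ← R4 − (15/4)·R2: [0, 0, 12, 15]
R5 ← R5 + (13/4)·R2: [0, 0, -12, -15]
R6 ← R6 − (1/4)·R2: [0, 0, 0, 0]
R4 ← R4 + (3/2)·R3: [0, 0, 0, 0]
R5 ← R5 − (3/2)·R3: [0, 0, 0, 0]
3 nonzero rows, so rank(M) = 3.
M has 4 columns; by rank–nullity, nullity = 4 − 3 = 1.

1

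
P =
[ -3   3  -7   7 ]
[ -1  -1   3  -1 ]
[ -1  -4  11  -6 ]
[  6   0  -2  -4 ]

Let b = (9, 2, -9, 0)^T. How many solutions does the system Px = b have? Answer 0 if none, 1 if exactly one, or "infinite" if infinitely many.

Row reduce the augmented matrix [P | b].
R2 ← R2 − (1/3)·R1: [0, -2, 16/3, -10/3, -1]
R3 ← R3 − (1/3)·R1: [0, -5, 40/3, -25/3, -12]
R4 ← R4 + (2)·R1: [0, 6, -16, 10, 18]
R3 ← R3 − (5/2)·R2: [0, 0, 0, 0, -19/2]
R4 ← R4 + (3)·R2: [0, 0, 0, 0, 15]
R4 ← R4 + (30/19)·R3: [0, 0, 0, 0, 0]
The echelon form has 3 nonzero rows; the last pivot sits in the augmented column, so rank(P) = 2 but rank([P|b]) = 3.
Since the ranks differ, the system is inconsistent.
It has no solutions.

0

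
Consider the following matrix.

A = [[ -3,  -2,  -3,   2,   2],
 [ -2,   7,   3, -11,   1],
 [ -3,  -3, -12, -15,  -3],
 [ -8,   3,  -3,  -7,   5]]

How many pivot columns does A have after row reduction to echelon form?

3

Row reduce to echelon form.
R2 ← R2 − (2/3)·R1: [0, 25/3, 5, -37/3, -1/3]
R3 ← R3 − R1: [0, -1, -9, -17, -5]
R4 ← R4 − (8/3)·R1: [0, 25/3, 5, -37/3, -1/3]
R3 ← R3 + (3/25)·R2: [0, 0, -42/5, -462/25, -126/25]
R4 ← R4 − R2: [0, 0, 0, 0, 0]
Echelon form has 3 nonzero rows, so rank(A) = 3.
Each nonzero row contributes one pivot column: 3 pivot columns.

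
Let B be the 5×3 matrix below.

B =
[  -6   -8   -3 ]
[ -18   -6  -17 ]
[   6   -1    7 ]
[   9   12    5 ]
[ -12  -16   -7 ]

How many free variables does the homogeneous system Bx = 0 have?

0

Row reduce to echelon form.
R2 ← R2 − (3)·R1: [0, 18, -8]
R3 ← R3 + R1: [0, -9, 4]
R4 ← R4 + (3/2)·R1: [0, 0, 1/2]
R5 ← R5 − (2)·R1: [0, 0, -1]
R3 ← R3 + (1/2)·R2: [0, 0, 0]
Swap R3 ↔ R4
R5 ← R5 + (2)·R3: [0, 0, 0]
3 nonzero rows, so rank(B) = 3.
B has 3 columns; by rank–nullity, nullity = 3 − 3 = 0.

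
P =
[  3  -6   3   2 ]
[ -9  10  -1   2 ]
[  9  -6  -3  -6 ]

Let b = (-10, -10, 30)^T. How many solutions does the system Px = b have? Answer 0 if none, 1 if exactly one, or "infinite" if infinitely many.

infinite

Row reduce the augmented matrix [P | b].
R2 ← R2 + (3)·R1: [0, -8, 8, 8, -40]
R3 ← R3 − (3)·R1: [0, 12, -12, -12, 60]
R3 ← R3 + (3/2)·R2: [0, 0, 0, 0, 0]
The echelon form has 2 nonzero rows, and every pivot lies in the first 4 columns, so rank(P) = rank([P|b]) = 2.
The system is consistent.
rank = 2 < 4 unknowns, so there are infinitely many solutions.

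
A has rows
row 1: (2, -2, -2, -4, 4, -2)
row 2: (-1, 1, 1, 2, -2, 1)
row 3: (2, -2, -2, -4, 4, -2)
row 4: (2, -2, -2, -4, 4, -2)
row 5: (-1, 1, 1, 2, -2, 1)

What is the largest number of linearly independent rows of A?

1

Row reduce to echelon form.
R2 ← R2 + (1/2)·R1: [0, 0, 0, 0, 0, 0]
R3 ← R3 − R1: [0, 0, 0, 0, 0, 0]
R4 ← R4 − R1: [0, 0, 0, 0, 0, 0]
R5 ← R5 + (1/2)·R1: [0, 0, 0, 0, 0, 0]
Echelon form has 1 nonzero row, so rank(A) = 1.
The rank gives the maximum number of linearly independent rows: 1.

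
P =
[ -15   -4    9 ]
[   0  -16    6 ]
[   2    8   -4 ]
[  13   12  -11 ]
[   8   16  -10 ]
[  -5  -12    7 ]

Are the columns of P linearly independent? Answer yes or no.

no

Row reduce P to echelon form.
R3 ← R3 + (2/15)·R1: [0, 112/15, -14/5]
R4 ← R4 + (13/15)·R1: [0, 128/15, -16/5]
R5 ← R5 + (8/15)·R1: [0, 208/15, -26/5]
R6 ← R6 − (1/3)·R1: [0, -32/3, 4]
R3 ← R3 + (7/15)·R2: [0, 0, 0]
R4 ← R4 + (8/15)·R2: [0, 0, 0]
R5 ← R5 + (13/15)·R2: [0, 0, 0]
R6 ← R6 − (2/3)·R2: [0, 0, 0]
2 pivots among 3 columns.
Only 2 < 3 pivot columns, so the columns are linearly dependent.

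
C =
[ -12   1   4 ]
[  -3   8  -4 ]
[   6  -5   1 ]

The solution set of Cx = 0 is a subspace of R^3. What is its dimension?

0

Row reduce to echelon form.
R2 ← R2 − (1/4)·R1: [0, 31/4, -5]
R3 ← R3 + (1/2)·R1: [0, -9/2, 3]
R3 ← R3 + (18/31)·R2: [0, 0, 3/31]
3 nonzero rows, so rank(C) = 3.
C has 3 columns; by rank–nullity, nullity = 3 − 3 = 0.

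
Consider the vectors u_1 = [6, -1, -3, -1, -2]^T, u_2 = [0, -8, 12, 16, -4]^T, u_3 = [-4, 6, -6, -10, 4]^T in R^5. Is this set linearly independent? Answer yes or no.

no

Form the matrix with these vectors as rows and row reduce.
R3 ← R3 + (2/3)·R1: [0, 16/3, -8, -32/3, 8/3]
R3 ← R3 + (2/3)·R2: [0, 0, 0, 0, 0]
2 nonzero rows, so the 3 vectors span a space of dimension 2.
Since 2 < 3, the vectors are linearly dependent.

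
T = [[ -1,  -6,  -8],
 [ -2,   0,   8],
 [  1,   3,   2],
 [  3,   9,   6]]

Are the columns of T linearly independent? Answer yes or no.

Row reduce T to echelon form.
R2 ← R2 − (2)·R1: [0, 12, 24]
R3 ← R3 + R1: [0, -3, -6]
R4 ← R4 + (3)·R1: [0, -9, -18]
R3 ← R3 + (1/4)·R2: [0, 0, 0]
R4 ← R4 + (3/4)·R2: [0, 0, 0]
2 pivots among 3 columns.
Only 2 < 3 pivot columns, so the columns are linearly dependent.

no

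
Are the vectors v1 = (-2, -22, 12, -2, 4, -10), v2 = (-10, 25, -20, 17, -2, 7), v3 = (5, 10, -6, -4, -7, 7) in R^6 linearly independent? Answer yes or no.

yes

Form the matrix with these vectors as rows and row reduce.
R2 ← R2 − (5)·R1: [0, 135, -80, 27, -22, 57]
R3 ← R3 + (5/2)·R1: [0, -45, 24, -9, 3, -18]
R3 ← R3 + (1/3)·R2: [0, 0, -8/3, 0, -13/3, 1]
3 nonzero rows, so the 3 vectors span a space of dimension 3.
Since 3 = 3, the vectors are linearly independent.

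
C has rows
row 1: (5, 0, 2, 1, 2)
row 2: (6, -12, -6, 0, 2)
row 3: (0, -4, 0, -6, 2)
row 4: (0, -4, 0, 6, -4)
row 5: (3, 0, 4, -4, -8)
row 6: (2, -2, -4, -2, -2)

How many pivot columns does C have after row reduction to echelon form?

5

Row reduce to echelon form.
R2 ← R2 − (6/5)·R1: [0, -12, -42/5, -6/5, -2/5]
R5 ← R5 − (3/5)·R1: [0, 0, 14/5, -23/5, -46/5]
R6 ← R6 − (2/5)·R1: [0, -2, -24/5, -12/5, -14/5]
R3 ← R3 − (1/3)·R2: [0, 0, 14/5, -28/5, 32/15]
R4 ← R4 − (1/3)·R2: [0, 0, 14/5, 32/5, -58/15]
R6 ← R6 − (1/6)·R2: [0, 0, -17/5, -11/5, -41/15]
R4 ← R4 − R3: [0, 0, 0, 12, -6]
R5 ← R5 − R3: [0, 0, 0, 1, -34/3]
R6 ← R6 + (17/14)·R3: [0, 0, 0, -9, -1/7]
R5 ← R5 − (1/12)·R4: [0, 0, 0, 0, -65/6]
R6 ← R6 + (3/4)·R4: [0, 0, 0, 0, -65/14]
R6 ← R6 − (3/7)·R5: [0, 0, 0, 0, 0]
Echelon form has 5 nonzero rows, so rank(C) = 5.
Each nonzero row contributes one pivot column: 5 pivot columns.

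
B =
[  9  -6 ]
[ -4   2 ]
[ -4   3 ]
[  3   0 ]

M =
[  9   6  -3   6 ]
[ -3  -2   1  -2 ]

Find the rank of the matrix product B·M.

First compute BM:
[[ 99,  66, -33,  66],
 [-42, -28,  14, -28],
 [-45, -30,  15, -30],
 [ 27,  18,  -9,  18]]
Now row reduce the product.
R2 ← R2 + (14/33)·R1: [0, 0, 0, 0]
R3 ← R3 + (5/11)·R1: [0, 0, 0, 0]
R4 ← R4 − (3/11)·R1: [0, 0, 0, 0]
1 nonzero row, so rank(BM) = 1.

1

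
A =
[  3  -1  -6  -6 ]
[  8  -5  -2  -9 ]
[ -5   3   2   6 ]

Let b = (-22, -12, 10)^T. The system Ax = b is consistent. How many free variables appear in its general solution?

2

Row reduce the augmented matrix [A | b].
R2 ← R2 − (8/3)·R1: [0, -7/3, 14, 7, 140/3]
R3 ← R3 + (5/3)·R1: [0, 4/3, -8, -4, -80/3]
R3 ← R3 + (4/7)·R2: [0, 0, 0, 0, 0]
The echelon form has 2 nonzero rows, and every pivot lies in the first 4 columns, so rank(A) = rank([A|b]) = 2.
The system is consistent.
Free variables = (unknowns) − (rank) = 4 − 2 = 2.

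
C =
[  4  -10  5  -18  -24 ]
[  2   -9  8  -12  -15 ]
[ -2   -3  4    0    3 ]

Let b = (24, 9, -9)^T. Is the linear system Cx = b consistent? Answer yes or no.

Row reduce the augmented matrix [C | b].
R2 ← R2 − (1/2)·R1: [0, -4, 11/2, -3, -3, -3]
R3 ← R3 + (1/2)·R1: [0, -8, 13/2, -9, -9, 3]
R3 ← R3 − (2)·R2: [0, 0, -9/2, -3, -3, 9]
The echelon form has 3 nonzero rows, and every pivot lies in the first 5 columns, so rank(C) = rank([C|b]) = 3.
The system is consistent.

yes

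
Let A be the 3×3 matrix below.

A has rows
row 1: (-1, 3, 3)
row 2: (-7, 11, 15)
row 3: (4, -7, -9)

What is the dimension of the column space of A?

2

Row reduce to echelon form.
R2 ← R2 − (7)·R1: [0, -10, -6]
R3 ← R3 + (4)·R1: [0, 5, 3]
R3 ← R3 + (1/2)·R2: [0, 0, 0]
Echelon form has 2 nonzero rows, so rank(A) = 2.
The column space has dimension equal to the rank: 2.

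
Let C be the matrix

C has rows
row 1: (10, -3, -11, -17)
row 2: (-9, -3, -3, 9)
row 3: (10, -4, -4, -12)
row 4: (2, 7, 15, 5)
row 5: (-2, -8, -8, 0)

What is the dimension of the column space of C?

Row reduce to echelon form.
R2 ← R2 + (9/10)·R1: [0, -57/10, -129/10, -63/10]
R3 ← R3 − R1: [0, -1, 7, 5]
R4 ← R4 − (1/5)·R1: [0, 38/5, 86/5, 42/5]
R5 ← R5 + (1/5)·R1: [0, -43/5, -51/5, -17/5]
R3 ← R3 − (10/57)·R2: [0, 0, 176/19, 116/19]
R4 ← R4 + (4/3)·R2: [0, 0, 0, 0]
R5 ← R5 − (86/57)·R2: [0, 0, 176/19, 116/19]
R5 ← R5 − R3: [0, 0, 0, 0]
Echelon form has 3 nonzero rows, so rank(C) = 3.
The column space has dimension equal to the rank: 3.

3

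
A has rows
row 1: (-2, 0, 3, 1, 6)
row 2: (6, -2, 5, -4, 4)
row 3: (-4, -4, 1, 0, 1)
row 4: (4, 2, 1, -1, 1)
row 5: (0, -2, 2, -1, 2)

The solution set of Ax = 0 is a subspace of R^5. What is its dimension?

Row reduce to echelon form.
R2 ← R2 + (3)·R1: [0, -2, 14, -1, 22]
R3 ← R3 − (2)·R1: [0, -4, -5, -2, -11]
R4 ← R4 + (2)·R1: [0, 2, 7, 1, 13]
R3 ← R3 − (2)·R2: [0, 0, -33, 0, -55]
R4 ← R4 + R2: [0, 0, 21, 0, 35]
R5 ← R5 − R2: [0, 0, -12, 0, -20]
R4 ← R4 + (7/11)·R3: [0, 0, 0, 0, 0]
R5 ← R5 − (4/11)·R3: [0, 0, 0, 0, 0]
3 nonzero rows, so rank(A) = 3.
A has 5 columns; by rank–nullity, nullity = 5 − 3 = 2.

2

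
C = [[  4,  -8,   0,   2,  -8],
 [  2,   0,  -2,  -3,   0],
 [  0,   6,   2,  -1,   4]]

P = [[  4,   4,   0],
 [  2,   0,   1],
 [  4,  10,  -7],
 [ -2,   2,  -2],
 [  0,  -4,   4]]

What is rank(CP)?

First compute CP:
[[ -4,  52, -44],
 [  6, -18,  20],
 [ 22,   2,  10]]
Now row reduce the product.
R2 ← R2 + (3/2)·R1: [0, 60, -46]
R3 ← R3 + (11/2)·R1: [0, 288, -232]
R3 ← R3 − (24/5)·R2: [0, 0, -56/5]
3 nonzero rows, so rank(CP) = 3.

3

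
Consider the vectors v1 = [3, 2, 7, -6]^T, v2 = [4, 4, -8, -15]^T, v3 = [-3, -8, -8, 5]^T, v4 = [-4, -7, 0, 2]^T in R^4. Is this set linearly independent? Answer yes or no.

yes

Form the matrix with these vectors as rows and row reduce.
R2 ← R2 − (4/3)·R1: [0, 4/3, -52/3, -7]
R3 ← R3 + R1: [0, -6, -1, -1]
R4 ← R4 + (4/3)·R1: [0, -13/3, 28/3, -6]
R3 ← R3 + (9/2)·R2: [0, 0, -79, -65/2]
R4 ← R4 + (13/4)·R2: [0, 0, -47, -115/4]
R4 ← R4 − (47/79)·R3: [0, 0, 0, -2975/316]
4 nonzero rows, so the 4 vectors span a space of dimension 4.
Since 4 = 4, the vectors are linearly independent.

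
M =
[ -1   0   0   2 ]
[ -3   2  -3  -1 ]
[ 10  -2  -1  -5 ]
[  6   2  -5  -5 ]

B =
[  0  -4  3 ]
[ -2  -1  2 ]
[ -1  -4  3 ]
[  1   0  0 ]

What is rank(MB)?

First compute MB:
[[  2,   4,  -3],
 [ -2,  22, -14],
 [  0, -34,  23],
 [ -4,  -6,   7]]
Now row reduce the product.
R2 ← R2 + R1: [0, 26, -17]
R4 ← R4 + (2)·R1: [0, 2, 1]
R3 ← R3 + (17/13)·R2: [0, 0, 10/13]
R4 ← R4 − (1/13)·R2: [0, 0, 30/13]
R4 ← R4 − (3)·R3: [0, 0, 0]
3 nonzero rows, so rank(MB) = 3.

3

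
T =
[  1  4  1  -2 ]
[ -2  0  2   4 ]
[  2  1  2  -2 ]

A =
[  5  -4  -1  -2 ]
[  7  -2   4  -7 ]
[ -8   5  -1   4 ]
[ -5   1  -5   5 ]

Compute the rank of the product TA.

3

First compute TA:
[[ 35,  -9,  24, -36],
 [-46,  22, -20,  32],
 [ 11,  -2,  10, -13]]
Now row reduce the product.
R2 ← R2 + (46/35)·R1: [0, 356/35, 404/35, -536/35]
R3 ← R3 − (11/35)·R1: [0, 29/35, 86/35, -59/35]
R3 ← R3 − (29/356)·R2: [0, 0, 135/89, -39/89]
3 nonzero rows, so rank(TA) = 3.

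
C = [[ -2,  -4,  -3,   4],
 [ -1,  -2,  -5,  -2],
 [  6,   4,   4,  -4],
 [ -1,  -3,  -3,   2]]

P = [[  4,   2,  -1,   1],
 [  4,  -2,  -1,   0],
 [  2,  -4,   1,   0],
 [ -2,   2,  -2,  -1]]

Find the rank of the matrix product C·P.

First compute CP:
[[-38,  24,  -5,  -6],
 [-18,  18,   2,   1],
 [ 56, -20,   2,  10],
 [-26,  20,  -3,  -3]]
Now row reduce the product.
R2 ← R2 − (9/19)·R1: [0, 126/19, 83/19, 73/19]
R3 ← R3 + (28/19)·R1: [0, 292/19, -102/19, 22/19]
R4 ← R4 − (13/19)·R1: [0, 68/19, 8/19, 21/19]
R3 ← R3 − (146/63)·R2: [0, 0, -976/63, -488/63]
R4 ← R4 − (34/63)·R2: [0, 0, -122/63, -61/63]
R4 ← R4 − (1/8)·R3: [0, 0, 0, 0]
3 nonzero rows, so rank(CP) = 3.

3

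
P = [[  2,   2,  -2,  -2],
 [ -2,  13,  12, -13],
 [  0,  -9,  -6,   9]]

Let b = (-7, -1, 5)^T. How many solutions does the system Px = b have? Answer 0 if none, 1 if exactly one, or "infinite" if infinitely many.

0

Row reduce the augmented matrix [P | b].
R2 ← R2 + R1: [0, 15, 10, -15, -8]
R3 ← R3 + (3/5)·R2: [0, 0, 0, 0, 1/5]
The echelon form has 3 nonzero rows; the last pivot sits in the augmented column, so rank(P) = 2 but rank([P|b]) = 3.
Since the ranks differ, the system is inconsistent.
It has no solutions.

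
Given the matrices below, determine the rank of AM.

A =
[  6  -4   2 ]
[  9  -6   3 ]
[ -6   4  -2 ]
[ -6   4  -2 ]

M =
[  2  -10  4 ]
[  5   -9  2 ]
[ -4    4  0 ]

First compute AM:
[[-16, -16,  16],
 [-24, -24,  24],
 [ 16,  16, -16],
 [ 16,  16, -16]]
Now row reduce the product.
R2 ← R2 − (3/2)·R1: [0, 0, 0]
R3 ← R3 + R1: [0, 0, 0]
R4 ← R4 + R1: [0, 0, 0]
1 nonzero row, so rank(AM) = 1.

1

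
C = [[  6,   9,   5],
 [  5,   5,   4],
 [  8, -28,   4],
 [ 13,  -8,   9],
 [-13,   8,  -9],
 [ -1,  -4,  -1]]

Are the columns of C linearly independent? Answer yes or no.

Row reduce C to echelon form.
R2 ← R2 − (5/6)·R1: [0, -5/2, -1/6]
R3 ← R3 − (4/3)·R1: [0, -40, -8/3]
R4 ← R4 − (13/6)·R1: [0, -55/2, -11/6]
R5 ← R5 + (13/6)·R1: [0, 55/2, 11/6]
R6 ← R6 + (1/6)·R1: [0, -5/2, -1/6]
R3 ← R3 − (16)·R2: [0, 0, 0]
R4 ← R4 − (11)·R2: [0, 0, 0]
R5 ← R5 + (11)·R2: [0, 0, 0]
R6 ← R6 − R2: [0, 0, 0]
2 pivots among 3 columns.
Only 2 < 3 pivot columns, so the columns are linearly dependent.

no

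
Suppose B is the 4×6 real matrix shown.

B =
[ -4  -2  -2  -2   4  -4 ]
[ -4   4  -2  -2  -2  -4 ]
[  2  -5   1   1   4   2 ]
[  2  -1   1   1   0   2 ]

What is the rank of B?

2

Row reduce to echelon form.
R2 ← R2 − R1: [0, 6, 0, 0, -6, 0]
R3 ← R3 + (1/2)·R1: [0, -6, 0, 0, 6, 0]
R4 ← R4 + (1/2)·R1: [0, -2, 0, 0, 2, 0]
R3 ← R3 + R2: [0, 0, 0, 0, 0, 0]
R4 ← R4 + (1/3)·R2: [0, 0, 0, 0, 0, 0]
Echelon form has 2 nonzero rows, so rank(B) = 2.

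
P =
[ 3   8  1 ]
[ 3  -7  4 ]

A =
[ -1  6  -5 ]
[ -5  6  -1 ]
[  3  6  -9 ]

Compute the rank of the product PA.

First compute PA:
[[-40,  72, -32],
 [ 44,   0, -44]]
Now row reduce the product.
R2 ← R2 + (11/10)·R1: [0, 396/5, -396/5]
2 nonzero rows, so rank(PA) = 2.

2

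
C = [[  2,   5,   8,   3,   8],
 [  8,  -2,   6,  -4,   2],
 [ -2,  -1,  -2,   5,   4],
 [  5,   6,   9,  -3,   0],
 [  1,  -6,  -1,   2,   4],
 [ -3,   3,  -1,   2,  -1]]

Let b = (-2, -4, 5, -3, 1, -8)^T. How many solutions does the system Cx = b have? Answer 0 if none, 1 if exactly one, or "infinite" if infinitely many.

Row reduce the augmented matrix [C | b].
R2 ← R2 − (4)·R1: [0, -22, -26, -16, -30, 4]
R3 ← R3 + R1: [0, 4, 6, 8, 12, 3]
R4 ← R4 − (5/2)·R1: [0, -13/2, -11, -21/2, -20, 2]
R5 ← R5 − (1/2)·R1: [0, -17/2, -5, 1/2, 0, 2]
R6 ← R6 + (3/2)·R1: [0, 21/2, 11, 13/2, 11, -11]
R3 ← R3 + (2/11)·R2: [0, 0, 14/11, 56/11, 72/11, 41/11]
R4 ← R4 − (13/44)·R2: [0, 0, -73/22, -127/22, -245/22, 9/11]
R5 ← R5 − (17/44)·R2: [0, 0, 111/22, 147/22, 255/22, 5/11]
R6 ← R6 + (21/44)·R2: [0, 0, -31/22, -25/22, -73/22, -100/11]
R4 ← R4 + (73/28)·R3: [0, 0, 0, 15/2, 83/14, 295/28]
R5 ← R5 − (111/28)·R3: [0, 0, 0, -27/2, -201/14, -401/28]
R6 ← R6 + (31/28)·R3: [0, 0, 0, 9/2, 55/14, -139/28]
R5 ← R5 + (9/5)·R4: [0, 0, 0, 0, -129/35, 65/14]
R6 ← R6 − (3/5)·R4: [0, 0, 0, 0, 13/35, -79/7]
R6 ← R6 + (13/129)·R5: [0, 0, 0, 0, 0, -2791/258]
The echelon form has 6 nonzero rows; the last pivot sits in the augmented column, so rank(C) = 5 but rank([C|b]) = 6.
Since the ranks differ, the system is inconsistent.
It has no solutions.

0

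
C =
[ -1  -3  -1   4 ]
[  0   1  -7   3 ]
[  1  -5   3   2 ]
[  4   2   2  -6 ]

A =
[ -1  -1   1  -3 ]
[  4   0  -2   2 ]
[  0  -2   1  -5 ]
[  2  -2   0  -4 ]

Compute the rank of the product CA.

First compute CA:
[[ -3,  -5,   4, -14],
 [ 10,   8,  -9,  25],
 [-17, -11,  14, -36],
 [ -8,   4,   2,   6]]
Now row reduce the product.
R2 ← R2 + (10/3)·R1: [0, -26/3, 13/3, -65/3]
R3 ← R3 − (17/3)·R1: [0, 52/3, -26/3, 130/3]
R4 ← R4 − (8/3)·R1: [0, 52/3, -26/3, 130/3]
R3 ← R3 + (2)·R2: [0, 0, 0, 0]
R4 ← R4 + (2)·R2: [0, 0, 0, 0]
2 nonzero rows, so rank(CA) = 2.

2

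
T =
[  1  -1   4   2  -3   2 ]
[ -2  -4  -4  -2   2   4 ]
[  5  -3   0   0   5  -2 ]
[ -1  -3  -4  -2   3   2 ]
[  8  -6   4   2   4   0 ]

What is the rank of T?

Row reduce to echelon form.
R2 ← R2 + (2)·R1: [0, -6, 4, 2, -4, 8]
R3 ← R3 − (5)·R1: [0, 2, -20, -10, 20, -12]
R4 ← R4 + R1: [0, -4, 0, 0, 0, 4]
R5 ← R5 − (8)·R1: [0, 2, -28, -14, 28, -16]
R3 ← R3 + (1/3)·R2: [0, 0, -56/3, -28/3, 56/3, -28/3]
R4 ← R4 − (2/3)·R2: [0, 0, -8/3, -4/3, 8/3, -4/3]
R5 ← R5 + (1/3)·R2: [0, 0, -80/3, -40/3, 80/3, -40/3]
R4 ← R4 − (1/7)·R3: [0, 0, 0, 0, 0, 0]
R5 ← R5 − (10/7)·R3: [0, 0, 0, 0, 0, 0]
Echelon form has 3 nonzero rows, so rank(T) = 3.

3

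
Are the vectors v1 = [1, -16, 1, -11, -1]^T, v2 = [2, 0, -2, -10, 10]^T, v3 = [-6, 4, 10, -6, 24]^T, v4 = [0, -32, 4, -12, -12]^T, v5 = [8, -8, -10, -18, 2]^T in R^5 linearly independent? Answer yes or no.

no

Form the matrix with these vectors as rows and row reduce.
R2 ← R2 − (2)·R1: [0, 32, -4, 12, 12]
R3 ← R3 + (6)·R1: [0, -92, 16, -72, 18]
R5 ← R5 − (8)·R1: [0, 120, -18, 70, 10]
R3 ← R3 + (23/8)·R2: [0, 0, 9/2, -75/2, 105/2]
R4 ← R4 + R2: [0, 0, 0, 0, 0]
R5 ← R5 − (15/4)·R2: [0, 0, -3, 25, -35]
R5 ← R5 + (2/3)·R3: [0, 0, 0, 0, 0]
3 nonzero rows, so the 5 vectors span a space of dimension 3.
Since 3 < 5, the vectors are linearly dependent.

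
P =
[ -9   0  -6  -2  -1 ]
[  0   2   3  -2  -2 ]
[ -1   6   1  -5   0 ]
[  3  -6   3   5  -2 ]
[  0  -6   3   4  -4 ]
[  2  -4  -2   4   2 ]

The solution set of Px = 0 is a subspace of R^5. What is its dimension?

Row reduce to echelon form.
R3 ← R3 − (1/9)·R1: [0, 6, 5/3, -43/9, 1/9]
R4 ← R4 + (1/3)·R1: [0, -6, 1, 13/3, -7/3]
R6 ← R6 + (2/9)·R1: [0, -4, -10/3, 32/9, 16/9]
R3 ← R3 − (3)·R2: [0, 0, -22/3, 11/9, 55/9]
R4 ← R4 + (3)·R2: [0, 0, 10, -5/3, -25/3]
R5 ← R5 + (3)·R2: [0, 0, 12, -2, -10]
R6 ← R6 + (2)·R2: [0, 0, 8/3, -4/9, -20/9]
R4 ← R4 + (15/11)·R3: [0, 0, 0, 0, 0]
R5 ← R5 + (18/11)·R3: [0, 0, 0, 0, 0]
R6 ← R6 + (4/11)·R3: [0, 0, 0, 0, 0]
3 nonzero rows, so rank(P) = 3.
P has 5 columns; by rank–nullity, nullity = 5 − 3 = 2.

2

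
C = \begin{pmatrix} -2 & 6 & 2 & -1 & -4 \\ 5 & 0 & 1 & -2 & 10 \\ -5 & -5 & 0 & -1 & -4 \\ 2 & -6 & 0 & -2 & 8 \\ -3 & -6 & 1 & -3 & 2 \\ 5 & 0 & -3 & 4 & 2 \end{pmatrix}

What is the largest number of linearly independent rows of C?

3

Row reduce to echelon form.
R2 ← R2 + (5/2)·R1: [0, 15, 6, -9/2, 0]
R3 ← R3 − (5/2)·R1: [0, -20, -5, 3/2, 6]
R4 ← R4 + R1: [0, 0, 2, -3, 4]
R5 ← R5 − (3/2)·R1: [0, -15, -2, -3/2, 8]
R6 ← R6 + (5/2)·R1: [0, 15, 2, 3/2, -8]
R3 ← R3 + (4/3)·R2: [0, 0, 3, -9/2, 6]
R5 ← R5 + R2: [0, 0, 4, -6, 8]
R6 ← R6 − R2: [0, 0, -4, 6, -8]
R4 ← R4 − (2/3)·R3: [0, 0, 0, 0, 0]
R5 ← R5 − (4/3)·R3: [0, 0, 0, 0, 0]
R6 ← R6 + (4/3)·R3: [0, 0, 0, 0, 0]
Echelon form has 3 nonzero rows, so rank(C) = 3.
The rank gives the maximum number of linearly independent rows: 3.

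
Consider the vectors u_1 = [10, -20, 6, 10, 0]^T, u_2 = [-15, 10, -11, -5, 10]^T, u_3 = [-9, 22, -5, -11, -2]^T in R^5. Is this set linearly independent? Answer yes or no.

Form the matrix with these vectors as rows and row reduce.
R2 ← R2 + (3/2)·R1: [0, -20, -2, 10, 10]
R3 ← R3 + (9/10)·R1: [0, 4, 2/5, -2, -2]
R3 ← R3 + (1/5)·R2: [0, 0, 0, 0, 0]
2 nonzero rows, so the 3 vectors span a space of dimension 2.
Since 2 < 3, the vectors are linearly dependent.

no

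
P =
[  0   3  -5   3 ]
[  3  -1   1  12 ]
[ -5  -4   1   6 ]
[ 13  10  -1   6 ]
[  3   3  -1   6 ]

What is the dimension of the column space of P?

Row reduce to echelon form.
Swap R1 ↔ R2
R3 ← R3 + (5/3)·R1: [0, -17/3, 8/3, 26]
R4 ← R4 − (13/3)·R1: [0, 43/3, -16/3, -46]
R5 ← R5 − R1: [0, 4, -2, -6]
R3 ← R3 + (17/9)·R2: [0, 0, -61/9, 95/3]
R4 ← R4 − (43/9)·R2: [0, 0, 167/9, -181/3]
R5 ← R5 − (4/3)·R2: [0, 0, 14/3, -10]
R4 ← R4 + (167/61)·R3: [0, 0, 0, 1608/61]
R5 ← R5 + (42/61)·R3: [0, 0, 0, 720/61]
R5 ← R5 − (30/67)·R4: [0, 0, 0, 0]
Echelon form has 4 nonzero rows, so rank(P) = 4.
The column space has dimension equal to the rank: 4.

4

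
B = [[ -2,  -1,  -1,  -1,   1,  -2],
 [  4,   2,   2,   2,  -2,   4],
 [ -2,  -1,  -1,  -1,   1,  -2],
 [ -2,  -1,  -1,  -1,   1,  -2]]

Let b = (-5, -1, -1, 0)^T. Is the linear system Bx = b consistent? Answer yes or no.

no

Row reduce the augmented matrix [B | b].
R2 ← R2 + (2)·R1: [0, 0, 0, 0, 0, 0, -11]
R3 ← R3 − R1: [0, 0, 0, 0, 0, 0, 4]
R4 ← R4 − R1: [0, 0, 0, 0, 0, 0, 5]
R3 ← R3 + (4/11)·R2: [0, 0, 0, 0, 0, 0, 0]
R4 ← R4 + (5/11)·R2: [0, 0, 0, 0, 0, 0, 0]
The echelon form has 2 nonzero rows; the last pivot sits in the augmented column, so rank(B) = 1 but rank([B|b]) = 2.
Since the ranks differ, the system is inconsistent.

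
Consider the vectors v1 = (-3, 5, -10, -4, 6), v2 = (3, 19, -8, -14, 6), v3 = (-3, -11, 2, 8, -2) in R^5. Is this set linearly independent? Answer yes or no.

no

Form the matrix with these vectors as rows and row reduce.
R2 ← R2 + R1: [0, 24, -18, -18, 12]
R3 ← R3 − R1: [0, -16, 12, 12, -8]
R3 ← R3 + (2/3)·R2: [0, 0, 0, 0, 0]
2 nonzero rows, so the 3 vectors span a space of dimension 2.
Since 2 < 3, the vectors are linearly dependent.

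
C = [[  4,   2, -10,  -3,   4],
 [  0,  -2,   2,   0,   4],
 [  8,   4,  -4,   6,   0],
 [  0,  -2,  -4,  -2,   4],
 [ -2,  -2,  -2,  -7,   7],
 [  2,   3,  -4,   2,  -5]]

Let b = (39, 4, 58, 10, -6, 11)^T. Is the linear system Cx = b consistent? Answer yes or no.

yes

Row reduce the augmented matrix [C | b].
R3 ← R3 − (2)·R1: [0, 0, 16, 12, -8, -20]
R5 ← R5 + (1/2)·R1: [0, -1, -7, -17/2, 9, 27/2]
R6 ← R6 − (1/2)·R1: [0, 2, 1, 7/2, -7, -17/2]
R4 ← R4 − R2: [0, 0, -6, -2, 0, 6]
R5 ← R5 − (1/2)·R2: [0, 0, -8, -17/2, 7, 23/2]
R6 ← R6 + R2: [0, 0, 3, 7/2, -3, -9/2]
R4 ← R4 + (3/8)·R3: [0, 0, 0, 5/2, -3, -3/2]
R5 ← R5 + (1/2)·R3: [0, 0, 0, -5/2, 3, 3/2]
R6 ← R6 − (3/16)·R3: [0, 0, 0, 5/4, -3/2, -3/4]
R5 ← R5 + R4: [0, 0, 0, 0, 0, 0]
R6 ← R6 − (1/2)·R4: [0, 0, 0, 0, 0, 0]
The echelon form has 4 nonzero rows, and every pivot lies in the first 5 columns, so rank(C) = rank([C|b]) = 4.
The system is consistent.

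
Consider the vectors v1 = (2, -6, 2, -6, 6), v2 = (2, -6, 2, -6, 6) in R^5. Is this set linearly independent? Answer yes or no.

Form the matrix with these vectors as rows and row reduce.
R2 ← R2 − R1: [0, 0, 0, 0, 0]
1 nonzero row, so the 2 vectors span a space of dimension 1.
Since 1 < 2, the vectors are linearly dependent.

no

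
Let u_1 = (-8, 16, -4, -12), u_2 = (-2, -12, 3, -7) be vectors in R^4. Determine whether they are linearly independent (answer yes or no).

Form the matrix with these vectors as rows and row reduce.
R2 ← R2 − (1/4)·R1: [0, -16, 4, -4]
2 nonzero rows, so the 2 vectors span a space of dimension 2.
Since 2 = 2, the vectors are linearly independent.

yes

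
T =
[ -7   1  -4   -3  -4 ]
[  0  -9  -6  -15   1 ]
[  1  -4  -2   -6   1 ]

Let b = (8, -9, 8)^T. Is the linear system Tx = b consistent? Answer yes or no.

no

Row reduce the augmented matrix [T | b].
R3 ← R3 + (1/7)·R1: [0, -27/7, -18/7, -45/7, 3/7, 64/7]
R3 ← R3 − (3/7)·R2: [0, 0, 0, 0, 0, 13]
The echelon form has 3 nonzero rows; the last pivot sits in the augmented column, so rank(T) = 2 but rank([T|b]) = 3.
Since the ranks differ, the system is inconsistent.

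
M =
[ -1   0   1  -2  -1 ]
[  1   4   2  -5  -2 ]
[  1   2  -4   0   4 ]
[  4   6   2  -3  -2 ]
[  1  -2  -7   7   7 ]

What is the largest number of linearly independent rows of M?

Row reduce to echelon form.
R2 ← R2 + R1: [0, 4, 3, -7, -3]
R3 ← R3 + R1: [0, 2, -3, -2, 3]
R4 ← R4 + (4)·R1: [0, 6, 6, -11, -6]
R5 ← R5 + R1: [0, -2, -6, 5, 6]
R3 ← R3 − (1/2)·R2: [0, 0, -9/2, 3/2, 9/2]
R4 ← R4 − (3/2)·R2: [0, 0, 3/2, -1/2, -3/2]
R5 ← R5 + (1/2)·R2: [0, 0, -9/2, 3/2, 9/2]
R4 ← R4 + (1/3)·R3: [0, 0, 0, 0, 0]
R5 ← R5 − R3: [0, 0, 0, 0, 0]
Echelon form has 3 nonzero rows, so rank(M) = 3.
The rank gives the maximum number of linearly independent rows: 3.

3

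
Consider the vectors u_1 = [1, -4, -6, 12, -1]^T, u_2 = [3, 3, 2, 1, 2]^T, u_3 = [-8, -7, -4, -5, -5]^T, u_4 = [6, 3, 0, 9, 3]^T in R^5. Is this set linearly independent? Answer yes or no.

no

Form the matrix with these vectors as rows and row reduce.
R2 ← R2 − (3)·R1: [0, 15, 20, -35, 5]
R3 ← R3 + (8)·R1: [0, -39, -52, 91, -13]
R4 ← R4 − (6)·R1: [0, 27, 36, -63, 9]
R3 ← R3 + (13/5)·R2: [0, 0, 0, 0, 0]
R4 ← R4 − (9/5)·R2: [0, 0, 0, 0, 0]
2 nonzero rows, so the 4 vectors span a space of dimension 2.
Since 2 < 4, the vectors are linearly dependent.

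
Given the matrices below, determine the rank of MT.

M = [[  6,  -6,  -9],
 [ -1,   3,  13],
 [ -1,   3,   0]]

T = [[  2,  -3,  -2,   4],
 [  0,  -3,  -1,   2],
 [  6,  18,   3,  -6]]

First compute MT:
[[-42, -162, -33,  66],
 [ 76, 228,  38, -76],
 [ -2,  -6,  -1,   2]]
Now row reduce the product.
R2 ← R2 + (38/21)·R1: [0, -456/7, -152/7, 304/7]
R3 ← R3 − (1/21)·R1: [0, 12/7, 4/7, -8/7]
R3 ← R3 + (1/38)·R2: [0, 0, 0, 0]
2 nonzero rows, so rank(MT) = 2.

2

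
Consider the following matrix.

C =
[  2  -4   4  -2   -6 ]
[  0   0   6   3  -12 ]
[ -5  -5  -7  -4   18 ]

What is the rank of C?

3

Row reduce to echelon form.
R3 ← R3 + (5/2)·R1: [0, -15, 3, -9, 3]
Swap R2 ↔ R3
Echelon form has 3 nonzero rows, so rank(C) = 3.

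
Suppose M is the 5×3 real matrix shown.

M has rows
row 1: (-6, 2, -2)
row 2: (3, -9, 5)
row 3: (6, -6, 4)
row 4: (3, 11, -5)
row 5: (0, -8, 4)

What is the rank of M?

2

Row reduce to echelon form.
R2 ← R2 + (1/2)·R1: [0, -8, 4]
R3 ← R3 + R1: [0, -4, 2]
R4 ← R4 + (1/2)·R1: [0, 12, -6]
R3 ← R3 − (1/2)·R2: [0, 0, 0]
R4 ← R4 + (3/2)·R2: [0, 0, 0]
R5 ← R5 − R2: [0, 0, 0]
Echelon form has 2 nonzero rows, so rank(M) = 2.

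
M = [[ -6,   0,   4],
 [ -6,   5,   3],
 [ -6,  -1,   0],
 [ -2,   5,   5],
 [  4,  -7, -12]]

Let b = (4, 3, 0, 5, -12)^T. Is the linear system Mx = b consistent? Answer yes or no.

Row reduce the augmented matrix [M | b].
R2 ← R2 − R1: [0, 5, -1, -1]
R3 ← R3 − R1: [0, -1, -4, -4]
R4 ← R4 − (1/3)·R1: [0, 5, 11/3, 11/3]
R5 ← R5 + (2/3)·R1: [0, -7, -28/3, -28/3]
R3 ← R3 + (1/5)·R2: [0, 0, -21/5, -21/5]
R4 ← R4 − R2: [0, 0, 14/3, 14/3]
R5 ← R5 + (7/5)·R2: [0, 0, -161/15, -161/15]
R4 ← R4 + (10/9)·R3: [0, 0, 0, 0]
R5 ← R5 − (23/9)·R3: [0, 0, 0, 0]
The echelon form has 3 nonzero rows, and every pivot lies in the first 3 columns, so rank(M) = rank([M|b]) = 3.
The system is consistent.

yes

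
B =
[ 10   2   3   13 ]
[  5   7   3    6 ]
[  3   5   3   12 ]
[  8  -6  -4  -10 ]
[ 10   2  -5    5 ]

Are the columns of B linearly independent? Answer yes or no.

yes

Row reduce B to echelon form.
R2 ← R2 − (1/2)·R1: [0, 6, 3/2, -1/2]
R3 ← R3 − (3/10)·R1: [0, 22/5, 21/10, 81/10]
R4 ← R4 − (4/5)·R1: [0, -38/5, -32/5, -102/5]
R5 ← R5 − R1: [0, 0, -8, -8]
R3 ← R3 − (11/15)·R2: [0, 0, 1, 127/15]
R4 ← R4 + (19/15)·R2: [0, 0, -9/2, -631/30]
R4 ← R4 + (9/2)·R3: [0, 0, 0, 256/15]
R5 ← R5 + (8)·R3: [0, 0, 0, 896/15]
R5 ← R5 − (7/2)·R4: [0, 0, 0, 0]
4 pivots among 4 columns.
Every column is a pivot column, so the columns are linearly independent.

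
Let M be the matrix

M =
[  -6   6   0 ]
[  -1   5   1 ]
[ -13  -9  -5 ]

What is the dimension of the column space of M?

Row reduce to echelon form.
R2 ← R2 − (1/6)·R1: [0, 4, 1]
R3 ← R3 − (13/6)·R1: [0, -22, -5]
R3 ← R3 + (11/2)·R2: [0, 0, 1/2]
Echelon form has 3 nonzero rows, so rank(M) = 3.
The column space has dimension equal to the rank: 3.

3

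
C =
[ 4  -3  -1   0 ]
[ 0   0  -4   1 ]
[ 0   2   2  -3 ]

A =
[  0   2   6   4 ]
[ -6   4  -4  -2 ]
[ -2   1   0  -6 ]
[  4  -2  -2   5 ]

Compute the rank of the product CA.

First compute CA:
[[ 20,  -5,  36,  28],
 [ 12,  -6,  -2,  29],
 [-28,  16,  -2, -31]]
Now row reduce the product.
R2 ← R2 − (3/5)·R1: [0, -3, -118/5, 61/5]
R3 ← R3 + (7/5)·R1: [0, 9, 242/5, 41/5]
R3 ← R3 + (3)·R2: [0, 0, -112/5, 224/5]
3 nonzero rows, so rank(CA) = 3.

3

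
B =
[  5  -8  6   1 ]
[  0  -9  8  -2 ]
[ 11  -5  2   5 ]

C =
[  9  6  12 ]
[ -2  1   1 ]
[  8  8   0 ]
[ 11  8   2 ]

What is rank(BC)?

First compute BC:
[[120,  78,  54],
 [ 60,  39, -13],
 [180, 117, 137]]
Now row reduce the product.
R2 ← R2 − (1/2)·R1: [0, 0, -40]
R3 ← R3 − (3/2)·R1: [0, 0, 56]
R3 ← R3 + (7/5)·R2: [0, 0, 0]
2 nonzero rows, so rank(BC) = 2.

2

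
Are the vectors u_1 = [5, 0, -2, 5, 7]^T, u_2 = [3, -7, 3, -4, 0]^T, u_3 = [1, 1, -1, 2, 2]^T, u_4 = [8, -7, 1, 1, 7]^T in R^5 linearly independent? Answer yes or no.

Form the matrix with these vectors as rows and row reduce.
R2 ← R2 − (3/5)·R1: [0, -7, 21/5, -7, -21/5]
R3 ← R3 − (1/5)·R1: [0, 1, -3/5, 1, 3/5]
R4 ← R4 − (8/5)·R1: [0, -7, 21/5, -7, -21/5]
R3 ← R3 + (1/7)·R2: [0, 0, 0, 0, 0]
R4 ← R4 − R2: [0, 0, 0, 0, 0]
2 nonzero rows, so the 4 vectors span a space of dimension 2.
Since 2 < 4, the vectors are linearly dependent.

no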